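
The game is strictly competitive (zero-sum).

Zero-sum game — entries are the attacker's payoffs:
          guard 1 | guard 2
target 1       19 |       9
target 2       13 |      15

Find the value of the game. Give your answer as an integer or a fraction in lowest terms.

14

Row minima are 9 and 13, so the attacker's maximin is 13; column maxima are 19 and 15, so the defender's minimax is 15. These differ, so the equilibrium is in mixed strategies.
Let the attacker play target 1 with probability p. The defender is indifferent when 19p + 13(1−p) = 9p + 15(1−p), giving p = 1/6.
Let the defender play guard 1 with probability q. The attacker is indifferent when 19q + 9(1−q) = 13q + 15(1−q), giving q = 1/2.
The value is 19·(1/2) + (9)·(1/2) = 14.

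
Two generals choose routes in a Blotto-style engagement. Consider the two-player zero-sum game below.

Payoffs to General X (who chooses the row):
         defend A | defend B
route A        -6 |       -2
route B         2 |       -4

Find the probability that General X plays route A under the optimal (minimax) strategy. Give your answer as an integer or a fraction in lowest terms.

3/5

Row minima are -6 and -4, so General X's maximin is -4; column maxima are 2 and -2, so General Y's minimax is -2. These differ, so the equilibrium is in mixed strategies.
Let General X play route A with probability p. General Y is indifferent when −6p + 2(1−p) = −2p − 4(1−p), giving p = 3/5.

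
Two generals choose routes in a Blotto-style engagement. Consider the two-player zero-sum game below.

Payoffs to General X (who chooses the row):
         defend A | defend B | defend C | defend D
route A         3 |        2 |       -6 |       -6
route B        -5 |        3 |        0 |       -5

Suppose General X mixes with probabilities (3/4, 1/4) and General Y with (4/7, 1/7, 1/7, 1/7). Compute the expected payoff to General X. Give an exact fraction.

Against (4/7, 1/7, 1/7, 1/7), each row's expected payoff is route A: 2/7; route B: -22/7.
Taking the (3/4, 1/4)-weighted average: (3/4)·(2/7) + (1/4)·(-22/7) = -4/7.

-4/7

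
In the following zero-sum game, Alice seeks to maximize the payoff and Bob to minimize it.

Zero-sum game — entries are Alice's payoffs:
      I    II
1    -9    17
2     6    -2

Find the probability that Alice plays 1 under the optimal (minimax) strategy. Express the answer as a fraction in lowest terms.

4/17

Row minima are -9 and -2, so Alice's maximin is -2; column maxima are 6 and 17, so Bob's minimax is 6. These differ, so the equilibrium is in mixed strategies.
Let Alice play 1 with probability p. Bob is indifferent when −9p + 6(1−p) = 17p − 2(1−p), giving p = 4/17.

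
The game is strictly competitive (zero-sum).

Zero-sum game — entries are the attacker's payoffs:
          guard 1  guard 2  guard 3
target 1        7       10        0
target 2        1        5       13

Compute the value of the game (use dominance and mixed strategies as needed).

91/19

Column guard 2 is strictly dominated by guard 1 for the defender (it gives the attacker more in every row).
The remaining 2×2 game on (target 1, target 2) × (guard 1, guard 3) has no saddle point. Let the attacker play target 1 with probability p; indifference gives 7p + (1−p) = 13(1−p), so p = 12/19.
Similarly the defender's optimal q on guard 1 is 13/19, and the value is 7·(13/19) + (0)·(6/19) = 91/19.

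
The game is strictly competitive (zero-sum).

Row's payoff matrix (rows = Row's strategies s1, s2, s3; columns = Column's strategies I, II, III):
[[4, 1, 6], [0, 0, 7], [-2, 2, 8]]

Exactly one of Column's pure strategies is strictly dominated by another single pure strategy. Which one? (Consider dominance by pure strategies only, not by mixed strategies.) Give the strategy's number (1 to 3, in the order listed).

3

Column prefers columns that give Row less. Compare III with I: 4 < 6, 0 < 7, -2 < 8.
So I strictly dominates III for Column; III is strictly dominated.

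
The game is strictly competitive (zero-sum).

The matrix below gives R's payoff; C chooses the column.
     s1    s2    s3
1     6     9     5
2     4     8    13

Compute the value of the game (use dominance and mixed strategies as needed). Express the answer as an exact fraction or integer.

Column s2 is strictly dominated by s1 for C (it gives R more in every row).
The remaining 2×2 game on (1, 2) × (s1, s3) has no saddle point. Let R play 1 with probability p; indifference gives 6p + 4(1−p) = 5p + 13(1−p), so p = 9/10.
Similarly C's optimal q on s1 is 4/5, and the value is 6·(4/5) + (5)·(1/5) = 29/5.

29/5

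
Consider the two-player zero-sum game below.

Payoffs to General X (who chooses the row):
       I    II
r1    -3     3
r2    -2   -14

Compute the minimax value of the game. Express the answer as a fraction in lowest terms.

-8/3

Row minima are -3 and -14, so General X's maximin is -3; column maxima are -2 and 3, so General Y's minimax is -2. These differ, so the equilibrium is in mixed strategies.
Let General X play r1 with probability p. General Y is indifferent when −3p − 2(1−p) = 3p − 14(1−p), giving p = 2/3.
Let General Y play I with probability q. General X is indifferent when −3q + 3(1−q) = −2q − 14(1−q), giving q = 17/18.
The value is -3·(17/18) + (3)·(1/18) = -8/3.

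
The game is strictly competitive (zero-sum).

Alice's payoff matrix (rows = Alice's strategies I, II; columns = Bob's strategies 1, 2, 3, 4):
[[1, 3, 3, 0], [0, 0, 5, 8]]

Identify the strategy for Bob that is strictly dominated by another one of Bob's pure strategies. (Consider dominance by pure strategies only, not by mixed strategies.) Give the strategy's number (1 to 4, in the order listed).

Bob prefers columns that give Alice less. Compare 3 with 1: 1 < 3, 0 < 5.
So 1 strictly dominates 3 for Bob; 3 is strictly dominated.

3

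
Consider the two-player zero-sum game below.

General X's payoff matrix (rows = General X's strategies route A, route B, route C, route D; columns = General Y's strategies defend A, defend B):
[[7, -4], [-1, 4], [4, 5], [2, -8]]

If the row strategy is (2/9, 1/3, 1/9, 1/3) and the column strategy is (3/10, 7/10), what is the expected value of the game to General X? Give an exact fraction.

-7/15

Against (3/10, 7/10), each row's expected payoff is route A: -7/10; route B: 5/2; route C: 47/10; route D: -5.
Taking the (2/9, 1/3, 1/9, 1/3)-weighted average: (2/9)·(-7/10) + (1/3)·(5/2) + (1/9)·(47/10) + (1/3)·(-5) = -7/15.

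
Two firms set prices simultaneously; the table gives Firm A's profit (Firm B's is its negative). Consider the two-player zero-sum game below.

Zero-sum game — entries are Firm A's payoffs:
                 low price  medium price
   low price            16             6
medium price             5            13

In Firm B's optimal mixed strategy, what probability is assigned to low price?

7/18

Row minima are 6 and 5, so Firm A's maximin is 6; column maxima are 16 and 13, so Firm B's minimax is 13. These differ, so the equilibrium is in mixed strategies.
Let Firm B play low price with probability q. Firm A is indifferent when 16q + 6(1−q) = 5q + 13(1−q), giving q = 7/18.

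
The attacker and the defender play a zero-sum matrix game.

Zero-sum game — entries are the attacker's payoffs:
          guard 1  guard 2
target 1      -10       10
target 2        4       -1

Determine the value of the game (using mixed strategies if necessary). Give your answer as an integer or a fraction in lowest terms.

6/5

Row minima are -10 and -1, so the attacker's maximin is -1; column maxima are 4 and 10, so the defender's minimax is 4. These differ, so the equilibrium is in mixed strategies.
Let the attacker play target 1 with probability p. The defender is indifferent when −10p + 4(1−p) = 10p − (1−p), giving p = 1/5.
Let the defender play guard 1 with probability q. The attacker is indifferent when −10q + 10(1−q) = 4q − (1−q), giving q = 11/25.
The value is -10·(11/25) + (10)·(14/25) = 6/5.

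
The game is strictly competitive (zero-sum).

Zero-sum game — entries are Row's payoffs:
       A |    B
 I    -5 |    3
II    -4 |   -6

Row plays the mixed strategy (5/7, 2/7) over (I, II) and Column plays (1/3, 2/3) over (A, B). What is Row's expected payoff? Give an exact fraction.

-9/7

Against (1/3, 2/3), each row's expected payoff is I: 1/3; II: -16/3.
Taking the (5/7, 2/7)-weighted average: (5/7)·(1/3) + (2/7)·(-16/3) = -9/7.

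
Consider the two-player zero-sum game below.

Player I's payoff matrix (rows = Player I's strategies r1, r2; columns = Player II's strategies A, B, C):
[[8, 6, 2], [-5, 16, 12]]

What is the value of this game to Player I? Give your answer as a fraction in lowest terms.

Column B is strictly dominated by C for Player II (it gives Player I more in every row).
The remaining 2×2 game on (r1, r2) × (A, C) has no saddle point. Let Player I play r1 with probability p; indifference gives 8p − 5(1−p) = 2p + 12(1−p), so p = 17/23.
Similarly Player II's optimal q on A is 10/23, and the value is 8·(10/23) + (2)·(13/23) = 106/23.

106/23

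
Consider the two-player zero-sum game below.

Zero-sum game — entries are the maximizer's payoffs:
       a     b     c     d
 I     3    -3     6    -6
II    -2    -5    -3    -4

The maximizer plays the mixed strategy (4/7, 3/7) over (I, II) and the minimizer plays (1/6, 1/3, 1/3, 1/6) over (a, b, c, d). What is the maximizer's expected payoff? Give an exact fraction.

-9/7

Against (1/6, 1/3, 1/3, 1/6), each row's expected payoff is I: 1/2; II: -11/3.
Taking the (4/7, 3/7)-weighted average: (4/7)·(1/2) + (3/7)·(-11/3) = -9/7.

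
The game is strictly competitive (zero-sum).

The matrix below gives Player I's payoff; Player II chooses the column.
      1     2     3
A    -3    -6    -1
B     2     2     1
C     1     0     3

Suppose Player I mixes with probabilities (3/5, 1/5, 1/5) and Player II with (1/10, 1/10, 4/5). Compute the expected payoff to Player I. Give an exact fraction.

Against (1/10, 1/10, 4/5), each row's expected payoff is A: -17/10; B: 6/5; C: 5/2.
Taking the (3/5, 1/5, 1/5)-weighted average: (3/5)·(-17/10) + (1/5)·(6/5) + (1/5)·(5/2) = -7/25.

-7/25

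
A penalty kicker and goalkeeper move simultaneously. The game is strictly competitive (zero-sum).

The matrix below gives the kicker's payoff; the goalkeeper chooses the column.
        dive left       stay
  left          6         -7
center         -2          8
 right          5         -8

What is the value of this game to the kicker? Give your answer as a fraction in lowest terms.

Row right is strictly dominated by row left, so the kicker never plays it.
The remaining 2×2 game on (left, center) × (dive left, stay) has no saddle point. Let the kicker play left with probability p; indifference gives 6p − 2(1−p) = −7p + 8(1−p), so p = 10/23.
Similarly the goalkeeper's optimal q on dive left is 15/23, and the value is 6·(15/23) + (-7)·(8/23) = 34/23.

34/23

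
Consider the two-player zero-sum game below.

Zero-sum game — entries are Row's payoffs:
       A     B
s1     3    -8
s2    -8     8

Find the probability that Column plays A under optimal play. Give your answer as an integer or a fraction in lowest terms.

Row minima are -8 and -8, so Row's maximin is -8; column maxima are 3 and 8, so Column's minimax is 3. These differ, so the equilibrium is in mixed strategies.
Let Column play A with probability q. Row is indifferent when 3q − 8(1−q) = −8q + 8(1−q), giving q = 16/27.

16/27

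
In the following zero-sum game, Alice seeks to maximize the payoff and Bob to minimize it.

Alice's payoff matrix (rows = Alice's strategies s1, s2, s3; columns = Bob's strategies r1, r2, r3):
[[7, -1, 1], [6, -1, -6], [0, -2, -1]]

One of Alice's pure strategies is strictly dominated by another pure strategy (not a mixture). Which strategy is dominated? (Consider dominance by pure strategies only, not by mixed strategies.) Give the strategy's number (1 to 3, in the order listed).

Compare s3 with s1: 7 > 0, -1 > -2, 1 > -1.
So s1 strictly dominates s3 for Alice; s3 is strictly dominated.

3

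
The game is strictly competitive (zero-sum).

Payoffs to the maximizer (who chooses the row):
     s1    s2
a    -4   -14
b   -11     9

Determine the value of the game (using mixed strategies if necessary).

-19/3

Row minima are -14 and -11, so the maximizer's maximin is -11; column maxima are -4 and 9, so the minimizer's minimax is -4. These differ, so the equilibrium is in mixed strategies.
Let the maximizer play a with probability p. The minimizer is indifferent when −4p − 11(1−p) = −14p + 9(1−p), giving p = 2/3.
Let the minimizer play s1 with probability q. The maximizer is indifferent when −4q − 14(1−q) = −11q + 9(1−q), giving q = 23/30.
The value is -4·(23/30) + (-14)·(7/30) = -19/3.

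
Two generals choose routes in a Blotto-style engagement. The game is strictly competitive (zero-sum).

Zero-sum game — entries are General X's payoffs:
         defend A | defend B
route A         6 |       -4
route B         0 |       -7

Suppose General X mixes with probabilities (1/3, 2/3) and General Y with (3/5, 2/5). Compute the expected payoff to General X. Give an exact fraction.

Against (3/5, 2/5), each row's expected payoff is route A: 2; route B: -14/5.
Taking the (1/3, 2/3)-weighted average: (1/3)·(2) + (2/3)·(-14/5) = -6/5.

-6/5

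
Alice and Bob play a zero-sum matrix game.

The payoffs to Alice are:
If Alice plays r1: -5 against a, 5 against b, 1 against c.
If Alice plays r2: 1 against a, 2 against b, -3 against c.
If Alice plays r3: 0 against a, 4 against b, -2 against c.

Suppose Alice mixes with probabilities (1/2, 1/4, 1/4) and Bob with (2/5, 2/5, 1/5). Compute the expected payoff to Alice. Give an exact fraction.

11/20

Against (2/5, 2/5, 1/5), each row's expected payoff is r1: 1/5; r2: 3/5; r3: 6/5.
Taking the (1/2, 1/4, 1/4)-weighted average: (1/2)·(1/5) + (1/4)·(3/5) + (1/4)·(6/5) = 11/20.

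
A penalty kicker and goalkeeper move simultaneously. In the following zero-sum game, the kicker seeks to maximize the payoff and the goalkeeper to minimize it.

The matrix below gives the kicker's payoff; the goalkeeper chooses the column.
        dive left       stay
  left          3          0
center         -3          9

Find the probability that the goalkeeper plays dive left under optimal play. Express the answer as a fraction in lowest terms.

3/5

Row minima are 0 and -3, so the kicker's maximin is 0; column maxima are 3 and 9, so the goalkeeper's minimax is 3. These differ, so the equilibrium is in mixed strategies.
Let the goalkeeper play dive left with probability q. The kicker is indifferent when 3q = −3q + 9(1−q), giving q = 3/5.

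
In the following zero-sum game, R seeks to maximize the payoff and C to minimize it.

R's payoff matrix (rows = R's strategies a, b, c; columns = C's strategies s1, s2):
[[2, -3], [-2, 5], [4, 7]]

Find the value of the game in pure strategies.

Row minima: -3, -2, 4 → R's maximin is 4.
Column maxima: 4, 7 → C's minimax is 4.
They coincide at (c, s1), so the value is 4.

4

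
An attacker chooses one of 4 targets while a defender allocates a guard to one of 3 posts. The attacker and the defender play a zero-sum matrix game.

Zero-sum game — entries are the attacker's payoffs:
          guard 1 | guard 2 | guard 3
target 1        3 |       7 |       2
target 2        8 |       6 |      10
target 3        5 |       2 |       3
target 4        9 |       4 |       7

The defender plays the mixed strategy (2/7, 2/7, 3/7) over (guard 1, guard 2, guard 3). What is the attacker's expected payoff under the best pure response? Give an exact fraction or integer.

58/7

target 1: (3)·(2/7) + (7)·(2/7) + (2)·(3/7) = 26/7.
target 2: (8)·(2/7) + (6)·(2/7) + (10)·(3/7) = 58/7.
target 3: (5)·(2/7) + (2)·(2/7) + (3)·(3/7) = 23/7.
target 4: (9)·(2/7) + (4)·(2/7) + (7)·(3/7) = 47/7.
The best pure response is target 2 with expected payoff 58/7.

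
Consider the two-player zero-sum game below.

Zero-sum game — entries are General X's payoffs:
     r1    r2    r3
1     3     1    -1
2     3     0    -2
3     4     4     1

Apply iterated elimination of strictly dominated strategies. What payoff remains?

Row 1 is strictly dominated by row 3 (4>3, 4>1, 1>-1); eliminate 1.
Column r2 is strictly dominated by r3 for General Y (-2<0, 1<4); eliminate r2.
Row 2 is strictly dominated by row 3 (4>3, 1>-2); eliminate 2.
Column r1 is strictly dominated by r3 for General Y (1<4); eliminate r1.
Only (3, r3) remains, with payoff 1.

1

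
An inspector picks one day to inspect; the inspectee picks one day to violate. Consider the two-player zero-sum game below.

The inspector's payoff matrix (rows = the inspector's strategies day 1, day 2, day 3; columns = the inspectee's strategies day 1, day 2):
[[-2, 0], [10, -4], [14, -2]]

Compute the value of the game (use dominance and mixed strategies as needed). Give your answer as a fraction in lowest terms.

Row day 2 is strictly dominated by row day 3, so the inspector never plays it.
The remaining 2×2 game on (day 1, day 3) × (day 1, day 2) has no saddle point. Let the inspector play day 1 with probability p; indifference gives −2p + 14(1−p) = −2(1−p), so p = 8/9.
Similarly the inspectee's optimal q on day 1 is 1/9, and the value is -2·(1/9) + (0)·(8/9) = -2/9.

-2/9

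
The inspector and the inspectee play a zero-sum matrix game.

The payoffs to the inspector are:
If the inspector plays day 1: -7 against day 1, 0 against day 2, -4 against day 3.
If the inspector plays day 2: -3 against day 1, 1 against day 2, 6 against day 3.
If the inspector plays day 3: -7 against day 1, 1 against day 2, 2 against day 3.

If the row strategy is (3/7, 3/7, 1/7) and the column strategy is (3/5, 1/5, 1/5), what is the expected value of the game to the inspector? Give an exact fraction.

Against (3/5, 1/5, 1/5), each row's expected payoff is day 1: -5; day 2: -2/5; day 3: -18/5.
Taking the (3/7, 3/7, 1/7)-weighted average: (3/7)·(-5) + (3/7)·(-2/5) + (1/7)·(-18/5) = -99/35.

-99/35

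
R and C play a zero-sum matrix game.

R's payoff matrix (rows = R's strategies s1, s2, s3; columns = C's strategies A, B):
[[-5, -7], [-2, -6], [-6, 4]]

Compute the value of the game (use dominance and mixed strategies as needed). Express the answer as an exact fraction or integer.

-22/7

Row s1 is strictly dominated by row s2, so R never plays it.
The remaining 2×2 game on (s2, s3) × (A, B) has no saddle point. Let R play s2 with probability p; indifference gives −2p − 6(1−p) = −6p + 4(1−p), so p = 5/7.
Similarly C's optimal q on A is 5/7, and the value is -2·(5/7) + (-6)·(2/7) = -22/7.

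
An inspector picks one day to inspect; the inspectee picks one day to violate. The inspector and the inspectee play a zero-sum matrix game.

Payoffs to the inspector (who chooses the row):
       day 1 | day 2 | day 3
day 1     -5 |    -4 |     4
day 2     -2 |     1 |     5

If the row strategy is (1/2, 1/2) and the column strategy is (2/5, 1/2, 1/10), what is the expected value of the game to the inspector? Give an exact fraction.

Against (2/5, 1/2, 1/10), each row's expected payoff is day 1: -18/5; day 2: 1/5.
Taking the (1/2, 1/2)-weighted average: (1/2)·(-18/5) + (1/2)·(1/5) = -17/10.

-17/10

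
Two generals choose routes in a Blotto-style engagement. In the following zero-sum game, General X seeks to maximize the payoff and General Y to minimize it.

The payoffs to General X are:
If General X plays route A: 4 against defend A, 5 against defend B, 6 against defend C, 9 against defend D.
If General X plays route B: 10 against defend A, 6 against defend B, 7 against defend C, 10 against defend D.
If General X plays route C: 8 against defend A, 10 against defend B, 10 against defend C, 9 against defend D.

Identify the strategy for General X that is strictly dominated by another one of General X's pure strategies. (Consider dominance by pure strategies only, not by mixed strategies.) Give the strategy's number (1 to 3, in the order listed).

1

Compare route A with route B: 10 > 4, 6 > 5, 7 > 6, 10 > 9.
So route B strictly dominates route A for General X; route A is strictly dominated.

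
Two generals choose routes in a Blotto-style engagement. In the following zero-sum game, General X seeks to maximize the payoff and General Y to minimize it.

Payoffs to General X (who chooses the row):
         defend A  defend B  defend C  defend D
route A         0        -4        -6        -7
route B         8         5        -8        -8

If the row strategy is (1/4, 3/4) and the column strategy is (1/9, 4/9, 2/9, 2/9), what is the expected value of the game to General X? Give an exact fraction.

-3/2

Against (1/9, 4/9, 2/9, 2/9), each row's expected payoff is route A: -14/3; route B: -4/9.
Taking the (1/4, 3/4)-weighted average: (1/4)·(-14/3) + (3/4)·(-4/9) = -3/2.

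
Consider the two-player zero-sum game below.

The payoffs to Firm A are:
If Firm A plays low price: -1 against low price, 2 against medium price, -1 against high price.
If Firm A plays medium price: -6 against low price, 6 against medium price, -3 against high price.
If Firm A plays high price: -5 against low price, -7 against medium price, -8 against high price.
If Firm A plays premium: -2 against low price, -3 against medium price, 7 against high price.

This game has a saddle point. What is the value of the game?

Row minima: -1, -6, -8, -3 → Firm A's maximin is -1.
Column maxima: -1, 6, 7 → Firm B's minimax is -1.
They coincide at (low price, low price), so the value is -1.

-1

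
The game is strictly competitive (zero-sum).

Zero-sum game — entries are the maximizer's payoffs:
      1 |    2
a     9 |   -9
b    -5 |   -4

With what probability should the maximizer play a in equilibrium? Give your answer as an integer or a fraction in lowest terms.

1/19

Row minima are -9 and -5, so the maximizer's maximin is -5; column maxima are 9 and -4, so the minimizer's minimax is -4. These differ, so the equilibrium is in mixed strategies.
Let the maximizer play a with probability p. The minimizer is indifferent when 9p − 5(1−p) = −9p − 4(1−p), giving p = 1/19.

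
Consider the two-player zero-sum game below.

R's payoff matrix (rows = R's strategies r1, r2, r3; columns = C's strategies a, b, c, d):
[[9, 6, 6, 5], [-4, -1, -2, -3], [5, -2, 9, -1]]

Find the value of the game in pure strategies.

5

Row minima: 5, -4, -2 → R's maximin is 5.
Column maxima: 9, 6, 9, 5 → C's minimax is 5.
They coincide at (r1, d), so the value is 5.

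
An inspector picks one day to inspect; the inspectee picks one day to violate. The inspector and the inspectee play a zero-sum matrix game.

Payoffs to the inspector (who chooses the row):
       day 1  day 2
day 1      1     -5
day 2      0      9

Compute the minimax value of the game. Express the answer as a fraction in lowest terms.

3/5

Row minima are -5 and 0, so the inspector's maximin is 0; column maxima are 1 and 9, so the inspectee's minimax is 1. These differ, so the equilibrium is in mixed strategies.
Let the inspector play day 1 with probability p. The inspectee is indifferent when p = −5p + 9(1−p), giving p = 3/5.
Let the inspectee play day 1 with probability q. The inspector is indifferent when q − 5(1−q) = 9(1−q), giving q = 14/15.
The value is 1·(14/15) + (-5)·(1/15) = 3/5.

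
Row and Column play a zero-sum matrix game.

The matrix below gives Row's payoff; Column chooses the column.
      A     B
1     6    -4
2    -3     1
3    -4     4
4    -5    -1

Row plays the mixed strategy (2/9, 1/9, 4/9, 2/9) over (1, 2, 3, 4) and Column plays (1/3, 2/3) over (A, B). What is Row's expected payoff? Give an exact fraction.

Against (1/3, 2/3), each row's expected payoff is 1: -2/3; 2: -1/3; 3: 4/3; 4: -7/3.
Taking the (2/9, 1/9, 4/9, 2/9)-weighted average: (2/9)·(-2/3) + (1/9)·(-1/3) + (4/9)·(4/3) + (2/9)·(-7/3) = -1/9.

-1/9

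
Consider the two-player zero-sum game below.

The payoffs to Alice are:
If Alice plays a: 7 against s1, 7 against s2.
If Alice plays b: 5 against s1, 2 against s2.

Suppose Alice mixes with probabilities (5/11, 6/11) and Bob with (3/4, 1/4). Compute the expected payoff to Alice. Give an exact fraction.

Against (3/4, 1/4), each row's expected payoff is a: 7; b: 17/4.
Taking the (5/11, 6/11)-weighted average: (5/11)·(7) + (6/11)·(17/4) = 11/2.

11/2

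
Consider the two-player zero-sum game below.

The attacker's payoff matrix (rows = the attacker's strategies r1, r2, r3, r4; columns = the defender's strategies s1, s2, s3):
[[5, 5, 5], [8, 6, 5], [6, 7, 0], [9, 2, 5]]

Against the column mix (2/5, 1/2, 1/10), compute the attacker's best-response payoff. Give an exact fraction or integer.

67/10

r1: (5)·(2/5) + (5)·(1/2) + (5)·(1/10) = 5.
r2: (8)·(2/5) + (6)·(1/2) + (5)·(1/10) = 67/10.
r3: (6)·(2/5) + (7)·(1/2) + (0)·(1/10) = 59/10.
r4: (9)·(2/5) + (2)·(1/2) + (5)·(1/10) = 51/10.
The best pure response is r2 with expected payoff 67/10.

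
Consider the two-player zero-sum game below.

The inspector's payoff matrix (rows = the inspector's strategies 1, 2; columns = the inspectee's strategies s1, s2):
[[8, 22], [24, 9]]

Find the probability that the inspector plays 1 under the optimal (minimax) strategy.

15/29

Row minima are 8 and 9, so the inspector's maximin is 9; column maxima are 24 and 22, so the inspectee's minimax is 22. These differ, so the equilibrium is in mixed strategies.
Let the inspector play 1 with probability p. The inspectee is indifferent when 8p + 24(1−p) = 22p + 9(1−p), giving p = 15/29.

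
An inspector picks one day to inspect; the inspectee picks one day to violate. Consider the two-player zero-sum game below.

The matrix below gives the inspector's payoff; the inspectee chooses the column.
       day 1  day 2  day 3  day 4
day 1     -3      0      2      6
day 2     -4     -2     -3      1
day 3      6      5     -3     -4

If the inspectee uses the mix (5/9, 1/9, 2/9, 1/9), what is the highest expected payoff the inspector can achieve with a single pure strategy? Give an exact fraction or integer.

day 1: (-3)·(5/9) + (0)·(1/9) + (2)·(2/9) + (6)·(1/9) = -5/9.
day 2: (-4)·(5/9) + (-2)·(1/9) + (-3)·(2/9) + (1)·(1/9) = -3.
day 3: (6)·(5/9) + (5)·(1/9) + (-3)·(2/9) + (-4)·(1/9) = 25/9.
The best pure response is day 3 with expected payoff 25/9.

25/9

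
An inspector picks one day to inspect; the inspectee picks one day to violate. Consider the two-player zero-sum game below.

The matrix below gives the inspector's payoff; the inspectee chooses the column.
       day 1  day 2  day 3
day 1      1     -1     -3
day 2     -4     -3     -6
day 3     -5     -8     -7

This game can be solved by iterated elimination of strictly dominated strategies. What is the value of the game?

-3

Column day 1 is strictly dominated by day 3 for the inspectee (-3<1, -6<-4, -7<-5); eliminate day 1.
Row day 3 is strictly dominated by row day 1 (-1>-8, -3>-7); eliminate day 3.
Column day 2 is strictly dominated by day 3 for the inspectee (-3<-1, -6<-3); eliminate day 2.
Row day 2 is strictly dominated by row day 1 (-3>-6); eliminate day 2.
Only (day 1, day 3) remains, with payoff -3.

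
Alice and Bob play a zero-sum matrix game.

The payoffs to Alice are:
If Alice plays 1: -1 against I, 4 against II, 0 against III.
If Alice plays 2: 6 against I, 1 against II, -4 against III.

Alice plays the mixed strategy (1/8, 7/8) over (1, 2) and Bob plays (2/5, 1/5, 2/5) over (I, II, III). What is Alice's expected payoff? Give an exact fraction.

37/40

Against (2/5, 1/5, 2/5), each row's expected payoff is 1: 2/5; 2: 1.
Taking the (1/8, 7/8)-weighted average: (1/8)·(2/5) + (7/8)·(1) = 37/40.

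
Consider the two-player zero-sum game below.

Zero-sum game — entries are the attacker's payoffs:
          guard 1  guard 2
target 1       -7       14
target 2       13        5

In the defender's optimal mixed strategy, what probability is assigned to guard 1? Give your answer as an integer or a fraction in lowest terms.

9/29

Row minima are -7 and 5, so the attacker's maximin is 5; column maxima are 13 and 14, so the defender's minimax is 13. These differ, so the equilibrium is in mixed strategies.
Let the defender play guard 1 with probability q. The attacker is indifferent when −7q + 14(1−q) = 13q + 5(1−q), giving q = 9/29.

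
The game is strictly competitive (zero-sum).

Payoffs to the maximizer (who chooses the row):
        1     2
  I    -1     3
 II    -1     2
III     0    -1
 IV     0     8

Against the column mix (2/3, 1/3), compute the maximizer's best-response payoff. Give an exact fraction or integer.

I: (-1)·(2/3) + (3)·(1/3) = 1/3.
II: (-1)·(2/3) + (2)·(1/3) = 0.
III: (0)·(2/3) + (-1)·(1/3) = -1/3.
IV: (0)·(2/3) + (8)·(1/3) = 8/3.
The best pure response is IV with expected payoff 8/3.

8/3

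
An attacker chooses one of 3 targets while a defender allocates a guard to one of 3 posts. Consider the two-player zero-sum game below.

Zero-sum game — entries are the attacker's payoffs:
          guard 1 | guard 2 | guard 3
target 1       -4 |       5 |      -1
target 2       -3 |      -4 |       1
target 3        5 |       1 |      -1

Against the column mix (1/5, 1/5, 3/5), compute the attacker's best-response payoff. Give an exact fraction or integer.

target 1: (-4)·(1/5) + (5)·(1/5) + (-1)·(3/5) = -2/5.
target 2: (-3)·(1/5) + (-4)·(1/5) + (1)·(3/5) = -4/5.
target 3: (5)·(1/5) + (1)·(1/5) + (-1)·(3/5) = 3/5.
The best pure response is target 3 with expected payoff 3/5.

3/5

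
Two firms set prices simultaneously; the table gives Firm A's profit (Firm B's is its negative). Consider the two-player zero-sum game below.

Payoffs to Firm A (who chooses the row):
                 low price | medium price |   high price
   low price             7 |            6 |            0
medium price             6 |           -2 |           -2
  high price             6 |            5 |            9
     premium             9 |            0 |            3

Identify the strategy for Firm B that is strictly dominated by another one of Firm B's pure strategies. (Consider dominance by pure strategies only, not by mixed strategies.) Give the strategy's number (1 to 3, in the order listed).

1

Firm B prefers columns that give Firm A less. Compare low price with medium price: 6 < 7, -2 < 6, 5 < 6, 0 < 9.
So medium price strictly dominates low price for Firm B; low price is strictly dominated.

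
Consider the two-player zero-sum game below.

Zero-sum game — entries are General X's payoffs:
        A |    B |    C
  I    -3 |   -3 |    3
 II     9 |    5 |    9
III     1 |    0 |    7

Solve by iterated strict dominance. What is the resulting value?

5

Column C is strictly dominated by B for General Y (-3<3, 5<9, 0<7); eliminate C.
Row III is strictly dominated by row II (9>1, 5>0); eliminate III.
Row I is strictly dominated by row II (9>-3, 5>-3); eliminate I.
Column A is strictly dominated by B for General Y (5<9); eliminate A.
Only (II, B) remains, with payoff 5.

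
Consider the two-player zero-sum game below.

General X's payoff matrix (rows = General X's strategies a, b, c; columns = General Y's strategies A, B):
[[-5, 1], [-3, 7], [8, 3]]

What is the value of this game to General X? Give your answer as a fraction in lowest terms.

Row a is strictly dominated by row b, so General X never plays it.
The remaining 2×2 game on (b, c) × (A, B) has no saddle point. Let General X play b with probability p; indifference gives −3p + 8(1−p) = 7p + 3(1−p), so p = 1/3.
Similarly General Y's optimal q on A is 4/15, and the value is -3·(4/15) + (7)·(11/15) = 13/3.

13/3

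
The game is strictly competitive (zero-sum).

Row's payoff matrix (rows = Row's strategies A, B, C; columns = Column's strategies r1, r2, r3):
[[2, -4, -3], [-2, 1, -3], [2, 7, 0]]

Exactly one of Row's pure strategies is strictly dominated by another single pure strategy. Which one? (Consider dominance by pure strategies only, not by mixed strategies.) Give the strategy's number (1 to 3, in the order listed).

2

Compare B with C: 2 > -2, 7 > 1, 0 > -3.
So C strictly dominates B for Row; B is strictly dominated.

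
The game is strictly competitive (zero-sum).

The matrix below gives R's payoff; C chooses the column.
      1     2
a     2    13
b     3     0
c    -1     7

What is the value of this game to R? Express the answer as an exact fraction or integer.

39/14

Row c is strictly dominated by row a, so R never plays it.
The remaining 2×2 game on (a, b) × (1, 2) has no saddle point. Let R play a with probability p; indifference gives 2p + 3(1−p) = 13p, so p = 3/14.
Similarly C's optimal q on 1 is 13/14, and the value is 2·(13/14) + (13)·(1/14) = 39/14.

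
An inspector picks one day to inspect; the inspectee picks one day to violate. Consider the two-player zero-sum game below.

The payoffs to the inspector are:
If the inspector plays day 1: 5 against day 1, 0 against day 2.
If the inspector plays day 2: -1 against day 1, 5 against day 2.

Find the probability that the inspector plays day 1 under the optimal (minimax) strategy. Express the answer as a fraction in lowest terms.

Row minima are 0 and -1, so the inspector's maximin is 0; column maxima are 5 and 5, so the inspectee's minimax is 5. These differ, so the equilibrium is in mixed strategies.
Let the inspector play day 1 with probability p. The inspectee is indifferent when 5p − (1−p) = 5(1−p), giving p = 6/11.

6/11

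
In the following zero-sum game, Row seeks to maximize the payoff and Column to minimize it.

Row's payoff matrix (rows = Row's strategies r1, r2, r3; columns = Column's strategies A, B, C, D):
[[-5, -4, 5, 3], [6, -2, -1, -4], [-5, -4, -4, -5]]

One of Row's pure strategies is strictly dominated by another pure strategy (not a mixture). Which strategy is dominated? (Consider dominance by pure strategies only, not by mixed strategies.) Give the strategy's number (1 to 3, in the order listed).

3

Compare r3 with r2: 6 > -5, -2 > -4, -1 > -4, -4 > -5.
So r2 strictly dominates r3 for Row; r3 is strictly dominated.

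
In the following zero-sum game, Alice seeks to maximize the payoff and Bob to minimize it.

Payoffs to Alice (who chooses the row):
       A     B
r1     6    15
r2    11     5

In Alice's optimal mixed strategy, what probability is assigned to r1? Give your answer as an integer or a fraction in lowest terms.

Row minima are 6 and 5, so Alice's maximin is 6; column maxima are 11 and 15, so Bob's minimax is 11. These differ, so the equilibrium is in mixed strategies.
Let Alice play r1 with probability p. Bob is indifferent when 6p + 11(1−p) = 15p + 5(1−p), giving p = 2/5.

2/5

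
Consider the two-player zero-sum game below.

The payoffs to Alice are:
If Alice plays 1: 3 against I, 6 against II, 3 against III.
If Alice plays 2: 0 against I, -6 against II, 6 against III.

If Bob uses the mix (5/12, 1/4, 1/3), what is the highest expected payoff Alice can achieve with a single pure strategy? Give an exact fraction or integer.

15/4

1: (3)·(5/12) + (6)·(1/4) + (3)·(1/3) = 15/4.
2: (0)·(5/12) + (-6)·(1/4) + (6)·(1/3) = 1/2.
The best pure response is 1 with expected payoff 15/4.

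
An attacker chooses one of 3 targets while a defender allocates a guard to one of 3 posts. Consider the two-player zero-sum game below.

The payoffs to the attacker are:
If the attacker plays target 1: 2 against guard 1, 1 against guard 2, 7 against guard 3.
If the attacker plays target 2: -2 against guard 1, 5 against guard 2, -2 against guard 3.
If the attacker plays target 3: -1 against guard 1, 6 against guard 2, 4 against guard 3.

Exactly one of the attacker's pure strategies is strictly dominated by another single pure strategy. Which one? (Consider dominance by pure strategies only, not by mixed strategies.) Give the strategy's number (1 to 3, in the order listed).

Compare target 2 with target 3: -1 > -2, 6 > 5, 4 > -2.
So target 3 strictly dominates target 2 for the attacker; target 2 is strictly dominated.

2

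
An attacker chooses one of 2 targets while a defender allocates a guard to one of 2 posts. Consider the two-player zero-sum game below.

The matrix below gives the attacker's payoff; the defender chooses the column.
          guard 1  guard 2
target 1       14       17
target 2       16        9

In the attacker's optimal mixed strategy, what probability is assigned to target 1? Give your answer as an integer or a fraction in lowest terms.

Row minima are 14 and 9, so the attacker's maximin is 14; column maxima are 16 and 17, so the defender's minimax is 16. These differ, so the equilibrium is in mixed strategies.
Let the attacker play target 1 with probability p. The defender is indifferent when 14p + 16(1−p) = 17p + 9(1−p), giving p = 7/10.

7/10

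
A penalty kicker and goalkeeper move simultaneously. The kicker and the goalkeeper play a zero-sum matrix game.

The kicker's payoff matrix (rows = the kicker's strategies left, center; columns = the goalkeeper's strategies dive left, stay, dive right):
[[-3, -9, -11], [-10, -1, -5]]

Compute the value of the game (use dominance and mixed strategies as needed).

Column stay is strictly dominated by dive right for the goalkeeper (it gives the kicker more in every row).
The remaining 2×2 game on (left, center) × (dive left, dive right) has no saddle point. Let the kicker play left with probability p; indifference gives −3p − 10(1−p) = −11p − 5(1−p), so p = 5/13.
Similarly the goalkeeper's optimal q on dive left is 6/13, and the value is -3·(6/13) + (-11)·(7/13) = -95/13.

-95/13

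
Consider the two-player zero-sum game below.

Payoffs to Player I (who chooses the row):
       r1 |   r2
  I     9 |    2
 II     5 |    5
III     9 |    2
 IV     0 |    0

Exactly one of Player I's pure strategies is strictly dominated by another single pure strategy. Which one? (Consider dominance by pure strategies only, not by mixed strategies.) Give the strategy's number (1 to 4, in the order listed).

Compare IV with I: 9 > 0, 2 > 0.
So I strictly dominates IV for Player I; IV is strictly dominated.

4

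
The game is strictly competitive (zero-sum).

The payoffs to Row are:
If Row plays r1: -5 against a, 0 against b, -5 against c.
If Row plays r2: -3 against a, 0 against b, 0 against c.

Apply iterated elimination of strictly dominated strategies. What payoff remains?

Column b is strictly dominated by a for Column (-5<0, -3<0); eliminate b.
Row r1 is strictly dominated by row r2 (-3>-5, 0>-5); eliminate r1.
Column c is strictly dominated by a for Column (-3<0); eliminate c.
Only (r2, a) remains, with payoff -3.

-3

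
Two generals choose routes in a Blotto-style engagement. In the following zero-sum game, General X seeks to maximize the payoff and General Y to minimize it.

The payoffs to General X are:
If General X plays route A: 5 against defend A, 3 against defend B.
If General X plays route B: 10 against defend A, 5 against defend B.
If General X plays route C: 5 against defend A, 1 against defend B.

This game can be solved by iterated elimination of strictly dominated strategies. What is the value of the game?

5

Row route C is strictly dominated by row route B (10>5, 5>1); eliminate route C.
Row route A is strictly dominated by row route B (10>5, 5>3); eliminate route A.
Column defend A is strictly dominated by defend B for General Y (5<10); eliminate defend A.
Only (route B, defend B) remains, with payoff 5.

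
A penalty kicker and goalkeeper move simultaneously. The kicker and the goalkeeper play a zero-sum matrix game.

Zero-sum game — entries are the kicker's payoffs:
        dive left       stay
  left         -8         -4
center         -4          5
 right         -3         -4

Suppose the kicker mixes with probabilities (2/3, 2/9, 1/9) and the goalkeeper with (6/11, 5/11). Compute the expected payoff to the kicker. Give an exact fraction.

-148/33

Against (6/11, 5/11), each row's expected payoff is left: -68/11; center: 1/11; right: -38/11.
Taking the (2/3, 2/9, 1/9)-weighted average: (2/3)·(-68/11) + (2/9)·(1/11) + (1/9)·(-38/11) = -148/33.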